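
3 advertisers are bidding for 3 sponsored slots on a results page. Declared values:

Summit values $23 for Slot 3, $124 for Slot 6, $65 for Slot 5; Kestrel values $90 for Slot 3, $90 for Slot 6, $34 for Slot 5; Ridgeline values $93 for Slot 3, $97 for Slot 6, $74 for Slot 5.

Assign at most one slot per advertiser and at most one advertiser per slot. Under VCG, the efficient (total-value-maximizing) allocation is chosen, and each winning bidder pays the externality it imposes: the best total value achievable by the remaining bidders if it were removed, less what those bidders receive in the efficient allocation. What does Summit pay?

Summit pays $23.

Efficient allocation: Summit→Slot 6 ($124), Kestrel→Slot 3 ($90), Ridgeline→Slot 5 ($74); total welfare W = $288.
Summit receives Slot 6 at value $124, so the others get W − 124 = $164.
Without Summit: best allocation of the remaining 2 bidders over all 3 slots is Kestrel→Slot 3 ($90), Ridgeline→Slot 6 ($97), total $187.
VCG payment = (others' best without Summit) − (others' welfare with Summit) = 187 − 164 = $23.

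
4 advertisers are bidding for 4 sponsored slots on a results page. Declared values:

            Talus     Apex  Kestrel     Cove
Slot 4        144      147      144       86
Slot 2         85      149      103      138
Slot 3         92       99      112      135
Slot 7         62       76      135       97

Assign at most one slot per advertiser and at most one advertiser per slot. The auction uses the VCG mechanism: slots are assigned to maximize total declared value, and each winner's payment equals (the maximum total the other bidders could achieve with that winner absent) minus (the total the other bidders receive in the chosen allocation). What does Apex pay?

Apex pays $3.

Efficient allocation: Talus→Slot 4 ($144), Apex→Slot 2 ($149), Kestrel→Slot 7 ($135), Cove→Slot 3 ($135); total welfare W = $563.
Apex receives Slot 2 at value $149, so the others get W − 149 = $414.
Without Apex: best allocation of the remaining 3 bidders over all 4 slots is Talus→Slot 4 ($144), Kestrel→Slot 7 ($135), Cove→Slot 2 ($138), total $417.
VCG payment = (others' best without Apex) − (others' welfare with Apex) = 417 − 414 = $3.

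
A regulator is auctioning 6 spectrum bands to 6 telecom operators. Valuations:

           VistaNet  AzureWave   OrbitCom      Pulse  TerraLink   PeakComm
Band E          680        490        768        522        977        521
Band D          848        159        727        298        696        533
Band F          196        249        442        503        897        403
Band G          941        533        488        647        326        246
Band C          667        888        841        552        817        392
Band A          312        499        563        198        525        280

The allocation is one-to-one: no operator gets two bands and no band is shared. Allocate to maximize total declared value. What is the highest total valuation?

Maximum total: $4405M

Optimal: VistaNet→Band G ($941M), AzureWave→Band C ($888M), OrbitCom→Band A ($563M), Pulse→Band F ($503M), TerraLink→Band E ($977M), PeakComm→Band D ($533M) — total 941+888+563+503+977+533 = $4405M.
Next-best assignment: VistaNet→Band D, AzureWave→Band C, OrbitCom→Band A, Pulse→Band G, TerraLink→Band F, PeakComm→Band E = $4364M.
Every other assignment is strictly worse.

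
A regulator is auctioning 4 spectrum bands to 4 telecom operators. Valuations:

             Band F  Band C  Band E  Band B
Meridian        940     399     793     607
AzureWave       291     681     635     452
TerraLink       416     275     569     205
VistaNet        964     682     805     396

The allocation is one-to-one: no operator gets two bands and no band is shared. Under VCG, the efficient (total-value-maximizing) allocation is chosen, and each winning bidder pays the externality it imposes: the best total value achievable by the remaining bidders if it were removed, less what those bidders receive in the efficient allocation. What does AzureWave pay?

AzureWave pays $51M.

Efficient allocation: Meridian→Band B ($607M), AzureWave→Band C ($681M), TerraLink→Band E ($569M), VistaNet→Band F ($964M); total welfare W = $2821M.
AzureWave receives Band C at value $681M, so the others get W − 681 = $2140M.
Without AzureWave: best allocation of the remaining 3 bidders over all 4 bands is Meridian→Band F ($940M), TerraLink→Band E ($569M), VistaNet→Band C ($682M), total $2191M.
VCG payment = (others' best without AzureWave) − (others' welfare with AzureWave) = 2191 − 2140 = $51M.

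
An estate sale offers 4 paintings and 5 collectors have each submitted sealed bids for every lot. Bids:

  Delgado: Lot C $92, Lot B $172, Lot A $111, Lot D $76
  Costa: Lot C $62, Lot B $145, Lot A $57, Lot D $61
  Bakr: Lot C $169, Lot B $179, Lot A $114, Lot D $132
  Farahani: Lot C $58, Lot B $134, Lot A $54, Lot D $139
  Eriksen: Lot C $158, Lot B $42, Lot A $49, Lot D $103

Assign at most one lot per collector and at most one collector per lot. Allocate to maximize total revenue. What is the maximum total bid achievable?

Maximum total: $587

Optimal: Eriksen→Lot C ($158), Bakr→Lot B ($179), Delgado→Lot A ($111), Farahani→Lot D ($139) — total 158+179+111+139 = $587.
Row-greedy (each collector in turn takes its best remaining lot) gives $420, worse by 167.
Swapping Delgado↔Eriksen (Delgado→Lot C $92, Eriksen→Lot A $49) loses 128.
Every other assignment is strictly worse.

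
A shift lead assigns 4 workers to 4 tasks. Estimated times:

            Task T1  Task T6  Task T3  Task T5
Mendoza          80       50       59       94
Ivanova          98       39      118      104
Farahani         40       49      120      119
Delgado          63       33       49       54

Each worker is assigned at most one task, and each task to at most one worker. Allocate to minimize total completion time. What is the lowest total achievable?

Minimum total: 192 min

Optimal: Mendoza→Task T3 (59 min), Ivanova→Task T6 (39 min), Farahani→Task T1 (40 min), Delgado→Task T5 (54 min) — total 59+39+40+54 = 192 min.
Min-entry greedy (repeatedly take the single cheapest remaining cell) gives 236 min, worse by 44.
No other one-to-one assignment undercuts 192 min.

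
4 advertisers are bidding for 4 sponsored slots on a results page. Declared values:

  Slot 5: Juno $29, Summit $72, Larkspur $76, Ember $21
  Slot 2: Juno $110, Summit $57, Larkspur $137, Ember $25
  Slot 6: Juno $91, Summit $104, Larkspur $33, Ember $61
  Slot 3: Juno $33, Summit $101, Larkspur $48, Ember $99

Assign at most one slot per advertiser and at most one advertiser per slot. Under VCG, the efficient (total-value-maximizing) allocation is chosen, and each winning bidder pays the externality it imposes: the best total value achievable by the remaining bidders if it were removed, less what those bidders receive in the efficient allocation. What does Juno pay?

Efficient allocation: Juno→Slot 6 ($91), Summit→Slot 5 ($72), Larkspur→Slot 2 ($137), Ember→Slot 3 ($99); total welfare W = $399.
Juno receives Slot 6 at value $91, so the others get W − 91 = $308.
Without Juno: best allocation of the remaining 3 bidders over all 4 slots is Summit→Slot 6 ($104), Larkspur→Slot 2 ($137), Ember→Slot 3 ($99), total $340.
VCG payment = (others' best without Juno) − (others' welfare with Juno) = 340 − 308 = $32.

Juno pays $32.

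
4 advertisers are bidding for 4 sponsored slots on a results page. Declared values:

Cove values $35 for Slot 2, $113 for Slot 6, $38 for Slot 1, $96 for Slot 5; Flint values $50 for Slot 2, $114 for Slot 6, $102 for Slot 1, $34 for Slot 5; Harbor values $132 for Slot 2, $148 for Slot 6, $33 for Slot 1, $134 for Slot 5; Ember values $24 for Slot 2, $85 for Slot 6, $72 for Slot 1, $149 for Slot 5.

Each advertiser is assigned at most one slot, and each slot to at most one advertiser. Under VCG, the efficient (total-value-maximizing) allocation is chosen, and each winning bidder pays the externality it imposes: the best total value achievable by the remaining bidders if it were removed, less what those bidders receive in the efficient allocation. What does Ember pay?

Ember pays $2.

Efficient allocation: Cove→Slot 6 ($113), Flint→Slot 1 ($102), Harbor→Slot 2 ($132), Ember→Slot 5 ($149); total welfare W = $496.
Ember receives Slot 5 at value $149, so the others get W − 149 = $347.
Without Ember: best allocation of the remaining 3 bidders over all 4 slots is Cove→Slot 6 ($113), Flint→Slot 1 ($102), Harbor→Slot 5 ($134), total $349.
VCG payment = (others' best without Ember) − (others' welfare with Ember) = 349 − 347 = $2.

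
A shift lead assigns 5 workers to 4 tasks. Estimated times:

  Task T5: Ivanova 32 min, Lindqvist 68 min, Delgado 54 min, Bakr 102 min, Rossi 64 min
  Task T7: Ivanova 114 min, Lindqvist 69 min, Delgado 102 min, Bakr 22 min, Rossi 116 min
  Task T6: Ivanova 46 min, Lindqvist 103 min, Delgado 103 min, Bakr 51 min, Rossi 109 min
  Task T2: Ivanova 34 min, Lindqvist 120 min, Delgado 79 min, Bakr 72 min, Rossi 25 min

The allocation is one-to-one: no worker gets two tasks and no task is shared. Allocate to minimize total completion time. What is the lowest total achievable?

Optimal: Delgado→Task T5 (54 min), Bakr→Task T7 (22 min), Ivanova→Task T6 (46 min), Rossi→Task T2 (25 min) — total 54+22+46+25 = 147 min.
Column-greedy (each task in turn goes to its cheapest remaining worker) gives 182 min, worse by 35.
Next-best assignment: Lindqvist→Task T5, Bakr→Task T7, Ivanova→Task T6, Rossi→Task T2 = 161 min.
No other one-to-one assignment undercuts 147 min.

Min total: 147 min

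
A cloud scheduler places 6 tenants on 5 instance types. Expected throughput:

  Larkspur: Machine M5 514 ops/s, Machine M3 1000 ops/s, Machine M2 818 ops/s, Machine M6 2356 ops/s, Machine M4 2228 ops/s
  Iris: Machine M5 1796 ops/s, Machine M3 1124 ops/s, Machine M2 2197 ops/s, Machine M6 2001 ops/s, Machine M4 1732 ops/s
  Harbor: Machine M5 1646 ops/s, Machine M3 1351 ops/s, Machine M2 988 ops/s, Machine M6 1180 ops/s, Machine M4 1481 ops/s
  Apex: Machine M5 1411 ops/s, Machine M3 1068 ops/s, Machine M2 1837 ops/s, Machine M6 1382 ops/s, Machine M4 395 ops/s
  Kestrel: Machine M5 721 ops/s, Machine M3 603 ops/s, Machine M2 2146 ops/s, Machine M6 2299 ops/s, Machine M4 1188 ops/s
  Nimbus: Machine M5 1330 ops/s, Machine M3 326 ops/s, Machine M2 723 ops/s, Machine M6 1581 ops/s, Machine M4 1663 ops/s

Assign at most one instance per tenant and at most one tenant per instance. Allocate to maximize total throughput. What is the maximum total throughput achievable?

Optimal: Iris→Machine M5 (1796 ops/s), Harbor→Machine M3 (1351 ops/s), Apex→Machine M2 (1837 ops/s), Kestrel→Machine M6 (2299 ops/s), Larkspur→Machine M4 (2228 ops/s) — total 1796+1351+1837+2299+2228 = 9511 ops/s.
Column-greedy (each instance in turn goes to its best remaining tenant) gives 9312 ops/s, worse by 199.
No other one-to-one assignment exceeds 9511 ops/s.

Maximum total: 9511 ops/s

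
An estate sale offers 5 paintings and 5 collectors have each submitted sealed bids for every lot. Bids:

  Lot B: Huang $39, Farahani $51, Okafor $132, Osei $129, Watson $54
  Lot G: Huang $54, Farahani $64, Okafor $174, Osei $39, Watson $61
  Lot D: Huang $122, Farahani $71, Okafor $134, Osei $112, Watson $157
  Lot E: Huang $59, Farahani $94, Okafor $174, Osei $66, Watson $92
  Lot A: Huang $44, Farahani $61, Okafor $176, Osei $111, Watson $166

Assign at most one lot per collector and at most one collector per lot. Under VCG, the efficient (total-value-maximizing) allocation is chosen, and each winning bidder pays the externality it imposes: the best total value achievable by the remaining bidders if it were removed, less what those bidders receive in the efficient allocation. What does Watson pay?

Watson pays $2.

Efficient allocation: Huang→Lot D ($122), Farahani→Lot E ($94), Okafor→Lot G ($174), Osei→Lot B ($129), Watson→Lot A ($166); total welfare W = $685.
Watson receives Lot A at value $166, so the others get W − 166 = $519.
Without Watson: best allocation of the remaining 4 bidders over all 5 lots is Huang→Lot D ($122), Farahani→Lot E ($94), Okafor→Lot A ($176), Osei→Lot B ($129), total $521.
VCG payment = (others' best without Watson) − (others' welfare with Watson) = 521 − 519 = $2.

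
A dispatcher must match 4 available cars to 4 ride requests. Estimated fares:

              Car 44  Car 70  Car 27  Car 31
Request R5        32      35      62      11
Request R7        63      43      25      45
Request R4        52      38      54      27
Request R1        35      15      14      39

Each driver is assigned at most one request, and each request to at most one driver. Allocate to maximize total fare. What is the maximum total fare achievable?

Maximum total: $202

Treat this as an assignment problem: match each driver to one request.
Optimal: Car 44→Request R7 ($63), Car 70→Request R4 ($38), Car 27→Request R5 ($62), Car 31→Request R1 ($39) — total 63+38+62+39 = $202.
Next-best assignment: Car 44→Request R4, Car 70→Request R7, Car 27→Request R5, Car 31→Request R1 = $196.
Swapping Car 27↔Car 44 (Car 27→Request R7 $25, Car 44→Request R5 $32) loses 68.
Every other assignment is strictly worse.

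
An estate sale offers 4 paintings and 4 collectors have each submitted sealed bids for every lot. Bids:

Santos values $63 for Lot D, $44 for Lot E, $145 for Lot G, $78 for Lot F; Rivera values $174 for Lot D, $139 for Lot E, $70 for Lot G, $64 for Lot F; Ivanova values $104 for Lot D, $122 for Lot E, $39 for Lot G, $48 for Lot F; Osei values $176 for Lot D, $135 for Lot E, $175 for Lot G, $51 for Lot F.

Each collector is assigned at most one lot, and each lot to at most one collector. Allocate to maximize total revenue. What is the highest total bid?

Optimal: Santos→Lot F ($78), Rivera→Lot D ($174), Ivanova→Lot E ($122), Osei→Lot G ($175) — total 78+174+122+175 = $549.
Max-entry greedy (repeatedly take the single best remaining cell) gives $508, worse by 41.
No other one-to-one assignment exceeds $549.

Maximum total: $549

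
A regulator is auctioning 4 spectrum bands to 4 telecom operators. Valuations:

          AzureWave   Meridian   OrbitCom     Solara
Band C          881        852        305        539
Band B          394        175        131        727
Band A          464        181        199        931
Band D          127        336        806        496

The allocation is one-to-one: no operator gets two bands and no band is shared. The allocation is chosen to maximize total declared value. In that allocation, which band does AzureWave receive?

AzureWave receives Band B.

Treat this as an assignment problem: match each operator to one band.
Optimal: AzureWave→Band B ($394M), Meridian→Band C ($852M), OrbitCom→Band D ($806M), Solara→Band A ($931M) — total 394+852+806+931 = $2983M.
Column-greedy (each band in turn goes to its best remaining operator) gives $2143M, worse by 840.
Next-best assignment: AzureWave→Band A, Meridian→Band C, OrbitCom→Band D, Solara→Band B = $2849M.
Checked against all permutations: $2983M is optimal.
AzureWave's own top band is Band C ($881M), but forcing AzureWave→Band C and reassigning the rest optimally gives only $2793M — worse by 190.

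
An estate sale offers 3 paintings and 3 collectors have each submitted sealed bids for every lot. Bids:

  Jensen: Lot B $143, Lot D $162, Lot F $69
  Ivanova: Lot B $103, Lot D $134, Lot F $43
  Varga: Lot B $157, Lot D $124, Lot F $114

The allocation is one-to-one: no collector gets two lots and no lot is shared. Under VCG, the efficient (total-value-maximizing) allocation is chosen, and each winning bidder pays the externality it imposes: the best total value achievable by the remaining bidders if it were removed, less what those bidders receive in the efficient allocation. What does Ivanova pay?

Ivanova pays $62.

Efficient allocation: Jensen→Lot B ($143), Ivanova→Lot D ($134), Varga→Lot F ($114); total welfare W = $391.
Ivanova receives Lot D at value $134, so the others get W − 134 = $257.
Without Ivanova: best allocation of the remaining 2 bidders over all 3 lots is Jensen→Lot D ($162), Varga→Lot B ($157), total $319.
VCG payment = (others' best without Ivanova) − (others' welfare with Ivanova) = 319 − 257 = $62.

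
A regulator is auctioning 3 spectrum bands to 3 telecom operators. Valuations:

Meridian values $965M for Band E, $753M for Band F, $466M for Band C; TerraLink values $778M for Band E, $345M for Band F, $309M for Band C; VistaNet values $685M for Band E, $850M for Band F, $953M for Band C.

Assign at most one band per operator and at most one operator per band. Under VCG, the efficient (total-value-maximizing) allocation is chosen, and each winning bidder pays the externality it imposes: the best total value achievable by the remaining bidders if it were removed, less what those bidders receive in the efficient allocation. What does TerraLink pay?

Efficient allocation: Meridian→Band F ($753M), TerraLink→Band E ($778M), VistaNet→Band C ($953M); total welfare W = $2484M.
TerraLink receives Band E at value $778M, so the others get W − 778 = $1706M.
Without TerraLink: best allocation of the remaining 2 bidders over all 3 bands is Meridian→Band E ($965M), VistaNet→Band C ($953M), total $1918M.
VCG payment = (others' best without TerraLink) − (others' welfare with TerraLink) = 1918 − 1706 = $212M.

TerraLink pays $212M.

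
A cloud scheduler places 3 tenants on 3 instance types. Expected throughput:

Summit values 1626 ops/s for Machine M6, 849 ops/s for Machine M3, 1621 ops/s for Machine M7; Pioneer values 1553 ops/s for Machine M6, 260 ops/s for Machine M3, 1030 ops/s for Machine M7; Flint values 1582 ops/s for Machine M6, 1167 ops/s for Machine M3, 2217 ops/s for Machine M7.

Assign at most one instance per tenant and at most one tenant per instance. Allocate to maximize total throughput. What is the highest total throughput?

Optimal: Summit→Machine M3 (849 ops/s), Pioneer→Machine M6 (1553 ops/s), Flint→Machine M7 (2217 ops/s) — total 849+1553+2217 = 4619 ops/s.
Column-greedy (each instance in turn goes to its best remaining tenant) gives 3823 ops/s, worse by 796.
Next-best assignment: Summit→Machine M7, Pioneer→Machine M6, Flint→Machine M3 = 4341 ops/s.
No other one-to-one assignment exceeds 4619 ops/s.

Max total: 4619 ops/s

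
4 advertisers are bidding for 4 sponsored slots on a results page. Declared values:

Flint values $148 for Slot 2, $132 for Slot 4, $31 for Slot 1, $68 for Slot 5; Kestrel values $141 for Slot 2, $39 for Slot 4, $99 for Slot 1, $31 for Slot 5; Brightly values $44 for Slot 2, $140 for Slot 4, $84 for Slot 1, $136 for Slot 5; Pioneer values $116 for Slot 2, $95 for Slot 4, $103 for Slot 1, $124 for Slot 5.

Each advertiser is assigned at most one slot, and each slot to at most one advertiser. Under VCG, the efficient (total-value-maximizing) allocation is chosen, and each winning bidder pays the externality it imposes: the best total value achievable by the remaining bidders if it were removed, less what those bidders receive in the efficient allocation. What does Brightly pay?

Efficient allocation: Flint→Slot 4 ($132), Kestrel→Slot 2 ($141), Brightly→Slot 5 ($136), Pioneer→Slot 1 ($103); total welfare W = $512.
Brightly receives Slot 5 at value $136, so the others get W − 136 = $376.
Without Brightly: best allocation of the remaining 3 bidders over all 4 slots is Flint→Slot 4 ($132), Kestrel→Slot 2 ($141), Pioneer→Slot 5 ($124), total $397.
VCG payment = (others' best without Brightly) − (others' welfare with Brightly) = 397 − 376 = $21.

Brightly pays $21.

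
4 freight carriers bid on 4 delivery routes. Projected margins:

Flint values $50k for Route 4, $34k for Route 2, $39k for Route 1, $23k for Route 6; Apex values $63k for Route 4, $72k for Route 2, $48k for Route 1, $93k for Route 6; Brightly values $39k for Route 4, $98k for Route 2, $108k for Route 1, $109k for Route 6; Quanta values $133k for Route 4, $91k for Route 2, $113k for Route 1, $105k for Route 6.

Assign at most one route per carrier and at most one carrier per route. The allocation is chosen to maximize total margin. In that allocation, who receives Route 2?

Flint receives Route 2.

Treat this as an assignment problem: match each carrier to one route.
Optimal: Flint→Route 2 ($34k), Apex→Route 6 ($93k), Brightly→Route 1 ($108k), Quanta→Route 4 ($133k) — total 34+93+108+133 = $368k.
Max-entry greedy (repeatedly take the single best remaining cell) gives $353k, worse by 15.
Next-best assignment: Flint→Route 1, Apex→Route 6, Brightly→Route 2, Quanta→Route 4 = $363k.
Swapping Flint↔Brightly (Flint→Route 1 $39k, Brightly→Route 2 $98k) loses 5.
Checked against all permutations: $368k is optimal.
Flint's own top route is Route 4 ($50k), but forcing Flint→Route 4 and reassigning the rest optimally gives only $354k — worse by 14.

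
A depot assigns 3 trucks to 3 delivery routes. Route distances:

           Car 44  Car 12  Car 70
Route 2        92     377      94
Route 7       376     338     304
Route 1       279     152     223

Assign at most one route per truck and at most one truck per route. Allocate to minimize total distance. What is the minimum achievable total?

Optimal: Car 44→Route 2 (92 km), Car 12→Route 1 (152 km), Car 70→Route 7 (304 km) — total 92+152+304 = 548 km.
Next-best assignment: Car 44→Route 7, Car 12→Route 1, Car 70→Route 2 = 622 km.
Every other assignment is strictly worse.

Minimum total: 548 km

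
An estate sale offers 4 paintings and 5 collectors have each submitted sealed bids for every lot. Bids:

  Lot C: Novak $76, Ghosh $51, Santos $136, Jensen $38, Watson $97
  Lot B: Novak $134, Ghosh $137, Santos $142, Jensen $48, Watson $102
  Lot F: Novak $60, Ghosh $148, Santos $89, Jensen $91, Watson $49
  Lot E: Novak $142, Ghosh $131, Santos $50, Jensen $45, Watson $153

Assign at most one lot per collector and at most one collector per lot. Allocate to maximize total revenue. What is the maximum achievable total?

This is the linear assignment problem.
Optimal: Santos→Lot C ($136), Novak→Lot B ($134), Ghosh→Lot F ($148), Watson→Lot E ($153) — total 136+134+148+153 = $571.
Row-greedy (each collector in turn takes its best remaining lot) gives $470, worse by 101.

Maximum total: $571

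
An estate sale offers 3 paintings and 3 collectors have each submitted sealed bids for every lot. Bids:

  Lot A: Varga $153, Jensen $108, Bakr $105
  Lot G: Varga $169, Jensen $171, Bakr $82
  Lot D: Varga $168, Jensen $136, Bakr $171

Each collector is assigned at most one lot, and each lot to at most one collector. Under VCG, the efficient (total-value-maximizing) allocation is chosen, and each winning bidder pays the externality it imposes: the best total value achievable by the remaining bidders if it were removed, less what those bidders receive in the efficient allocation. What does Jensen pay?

Efficient allocation: Varga→Lot A ($153), Jensen→Lot G ($171), Bakr→Lot D ($171); total welfare W = $495.
Jensen receives Lot G at value $171, so the others get W − 171 = $324.
Without Jensen: best allocation of the remaining 2 bidders over all 3 lots is Varga→Lot G ($169), Bakr→Lot D ($171), total $340.
VCG payment = (others' best without Jensen) − (others' welfare with Jensen) = 340 − 324 = $16.

Jensen pays $16.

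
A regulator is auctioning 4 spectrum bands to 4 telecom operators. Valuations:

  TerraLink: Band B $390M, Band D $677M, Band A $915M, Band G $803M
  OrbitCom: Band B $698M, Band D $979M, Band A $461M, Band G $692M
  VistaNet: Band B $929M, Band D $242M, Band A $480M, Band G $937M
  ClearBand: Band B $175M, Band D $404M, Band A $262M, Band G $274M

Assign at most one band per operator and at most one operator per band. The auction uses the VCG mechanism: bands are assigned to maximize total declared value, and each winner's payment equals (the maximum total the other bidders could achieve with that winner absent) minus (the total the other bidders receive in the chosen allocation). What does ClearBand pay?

ClearBand pays $8M.

Efficient allocation: TerraLink→Band A ($915M), OrbitCom→Band D ($979M), VistaNet→Band B ($929M), ClearBand→Band G ($274M); total welfare W = $3097M.
ClearBand receives Band G at value $274M, so the others get W − 274 = $2823M.
Without ClearBand: best allocation of the remaining 3 bidders over all 4 bands is TerraLink→Band A ($915M), OrbitCom→Band D ($979M), VistaNet→Band G ($937M), total $2831M.
VCG payment = (others' best without ClearBand) − (others' welfare with ClearBand) = 2831 − 2823 = $8M.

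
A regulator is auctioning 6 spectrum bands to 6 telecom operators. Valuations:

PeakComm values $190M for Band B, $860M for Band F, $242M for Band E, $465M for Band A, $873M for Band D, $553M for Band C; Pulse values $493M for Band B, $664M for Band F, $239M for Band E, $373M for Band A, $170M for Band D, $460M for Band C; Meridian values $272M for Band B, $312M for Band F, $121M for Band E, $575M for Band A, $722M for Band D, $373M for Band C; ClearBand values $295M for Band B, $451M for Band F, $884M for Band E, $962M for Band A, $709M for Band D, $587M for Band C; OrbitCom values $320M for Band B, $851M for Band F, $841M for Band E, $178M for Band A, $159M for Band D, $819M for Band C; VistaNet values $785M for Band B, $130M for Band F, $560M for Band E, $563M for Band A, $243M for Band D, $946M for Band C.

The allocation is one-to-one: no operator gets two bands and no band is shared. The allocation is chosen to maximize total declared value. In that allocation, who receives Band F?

Optimal: PeakComm→Band F ($860M), Pulse→Band B ($493M), Meridian→Band D ($722M), ClearBand→Band A ($962M), OrbitCom→Band E ($841M), VistaNet→Band C ($946M) — total 860+493+722+962+841+946 = $4824M.
Column-greedy (each band in turn goes to its best remaining operator) gives $4093M, worse by 731.
Swapping Pulse↔ClearBand (Pulse→Band A $373M, ClearBand→Band B $295M) loses 787.
Checked against all permutations: $4824M is optimal.
PeakComm's own top band is Band D ($873M), but forcing PeakComm→Band D and reassigning the rest optimally gives only $4622M — worse by 202.

PeakComm receives Band F.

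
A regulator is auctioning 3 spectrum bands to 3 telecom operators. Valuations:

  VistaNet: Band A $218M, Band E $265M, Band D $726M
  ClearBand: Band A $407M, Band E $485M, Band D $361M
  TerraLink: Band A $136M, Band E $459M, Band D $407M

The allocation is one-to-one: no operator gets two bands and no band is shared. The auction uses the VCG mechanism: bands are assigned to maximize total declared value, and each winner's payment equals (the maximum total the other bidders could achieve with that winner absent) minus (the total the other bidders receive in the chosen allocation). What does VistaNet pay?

Efficient allocation: VistaNet→Band D ($726M), ClearBand→Band A ($407M), TerraLink→Band E ($459M); total welfare W = $1592M.
VistaNet receives Band D at value $726M, so the others get W − 726 = $866M.
Without VistaNet: best allocation of the remaining 2 bidders over all 3 bands is ClearBand→Band E ($485M), TerraLink→Band D ($407M), total $892M.
VCG payment = (others' best without VistaNet) − (others' welfare with VistaNet) = 892 − 866 = $26M.

VistaNet pays $26M.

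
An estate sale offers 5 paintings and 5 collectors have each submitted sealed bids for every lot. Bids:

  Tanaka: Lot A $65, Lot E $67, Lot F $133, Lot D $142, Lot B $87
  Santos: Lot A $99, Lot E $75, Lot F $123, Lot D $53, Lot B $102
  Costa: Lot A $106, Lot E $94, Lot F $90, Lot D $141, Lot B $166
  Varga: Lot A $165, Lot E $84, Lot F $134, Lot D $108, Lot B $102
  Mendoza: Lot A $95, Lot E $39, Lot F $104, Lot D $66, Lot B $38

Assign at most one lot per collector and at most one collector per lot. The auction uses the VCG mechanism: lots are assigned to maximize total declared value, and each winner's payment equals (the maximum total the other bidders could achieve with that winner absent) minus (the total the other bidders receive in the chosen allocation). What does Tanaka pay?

Efficient allocation: Tanaka→Lot D ($142), Santos→Lot E ($75), Costa→Lot B ($166), Varga→Lot A ($165), Mendoza→Lot F ($104); total welfare W = $652.
Tanaka receives Lot D at value $142, so the others get W − 142 = $510.
Without Tanaka: best allocation of the remaining 4 bidders over all 5 lots is Santos→Lot F ($123), Costa→Lot B ($166), Varga→Lot A ($165), Mendoza→Lot D ($66), total $520.
VCG payment = (others' best without Tanaka) − (others' welfare with Tanaka) = 520 − 510 = $10.

Tanaka pays $10.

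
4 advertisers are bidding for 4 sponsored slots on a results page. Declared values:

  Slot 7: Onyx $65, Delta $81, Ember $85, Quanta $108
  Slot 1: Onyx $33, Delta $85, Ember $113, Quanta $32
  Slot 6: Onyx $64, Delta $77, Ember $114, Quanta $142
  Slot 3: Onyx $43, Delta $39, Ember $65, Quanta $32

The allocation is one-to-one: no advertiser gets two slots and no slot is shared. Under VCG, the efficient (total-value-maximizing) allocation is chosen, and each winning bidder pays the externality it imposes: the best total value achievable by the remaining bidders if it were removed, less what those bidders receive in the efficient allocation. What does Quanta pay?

Efficient allocation: Onyx→Slot 3 ($43), Delta→Slot 7 ($81), Ember→Slot 1 ($113), Quanta→Slot 6 ($142); total welfare W = $379.
Quanta receives Slot 6 at value $142, so the others get W − 142 = $237.
Without Quanta: best allocation of the remaining 3 bidders over all 4 slots is Onyx→Slot 7 ($65), Delta→Slot 1 ($85), Ember→Slot 6 ($114), total $264.
VCG payment = (others' best without Quanta) − (others' welfare with Quanta) = 264 − 237 = $27.

Quanta pays $27.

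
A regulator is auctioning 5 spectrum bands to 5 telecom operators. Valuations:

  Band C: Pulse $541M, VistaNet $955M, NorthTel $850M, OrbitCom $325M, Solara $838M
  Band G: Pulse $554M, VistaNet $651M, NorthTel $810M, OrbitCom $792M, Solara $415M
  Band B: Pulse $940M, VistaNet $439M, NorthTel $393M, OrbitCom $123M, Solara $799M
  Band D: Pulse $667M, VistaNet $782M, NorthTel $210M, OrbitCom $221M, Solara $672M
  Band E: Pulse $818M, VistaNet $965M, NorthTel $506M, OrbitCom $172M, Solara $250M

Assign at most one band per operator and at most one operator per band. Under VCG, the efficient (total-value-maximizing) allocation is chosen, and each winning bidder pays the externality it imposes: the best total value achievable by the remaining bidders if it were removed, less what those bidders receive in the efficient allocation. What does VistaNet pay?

VistaNet pays $5M.

Efficient allocation: Pulse→Band B ($940M), VistaNet→Band E ($965M), NorthTel→Band C ($850M), OrbitCom→Band G ($792M), Solara→Band D ($672M); total welfare W = $4219M.
VistaNet receives Band E at value $965M, so the others get W − 965 = $3254M.
Without VistaNet: best allocation of the remaining 4 bidders over all 5 bands is Pulse→Band E ($818M), NorthTel→Band C ($850M), OrbitCom→Band G ($792M), Solara→Band B ($799M), total $3259M.
VCG payment = (others' best without VistaNet) − (others' welfare with VistaNet) = 3259 − 3254 = $5M.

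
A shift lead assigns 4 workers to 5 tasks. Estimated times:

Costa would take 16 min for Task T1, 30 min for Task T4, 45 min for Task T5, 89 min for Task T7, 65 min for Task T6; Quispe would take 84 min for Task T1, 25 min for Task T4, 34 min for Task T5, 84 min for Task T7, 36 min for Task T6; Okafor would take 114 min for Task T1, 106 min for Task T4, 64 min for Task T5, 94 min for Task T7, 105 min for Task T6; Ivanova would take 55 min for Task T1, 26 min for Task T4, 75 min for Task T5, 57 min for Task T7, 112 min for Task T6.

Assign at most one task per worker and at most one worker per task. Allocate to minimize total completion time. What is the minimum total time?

Min total: 142 min

Treat this as an assignment problem: match each worker to one task.
Optimal: Costa→Task T1 (16 min), Quispe→Task T6 (36 min), Okafor→Task T5 (64 min), Ivanova→Task T4 (26 min) — total 16+36+64+26 = 142 min.
Column-greedy (each task in turn goes to its cheapest remaining worker) gives 162 min, worse by 20.
Next-best assignment: Costa→Task T1, Quispe→Task T4, Okafor→Task T5, Ivanova→Task T7 = 162 min.
Every other assignment is strictly worse.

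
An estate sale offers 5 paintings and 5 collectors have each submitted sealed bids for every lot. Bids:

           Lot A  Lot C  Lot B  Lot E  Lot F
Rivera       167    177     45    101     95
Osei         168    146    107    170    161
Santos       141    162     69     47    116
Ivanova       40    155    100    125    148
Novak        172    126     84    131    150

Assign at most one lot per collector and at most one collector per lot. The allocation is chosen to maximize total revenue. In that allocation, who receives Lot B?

Ivanova receives Lot B.

Optimal: Rivera→Lot A ($167), Osei→Lot E ($170), Santos→Lot C ($162), Ivanova→Lot B ($100), Novak→Lot F ($150) — total 167+170+162+100+150 = $749.
Column-greedy (each lot in turn goes to its best remaining collector) gives $697, worse by 52.
Swapping Rivera↔Osei (Rivera→Lot E $101, Osei→Lot A $168) loses 68.
Ivanova's own top lot is Lot C ($155), but forcing Ivanova→Lot C and reassigning the rest optimally gives only $711 — worse by 38.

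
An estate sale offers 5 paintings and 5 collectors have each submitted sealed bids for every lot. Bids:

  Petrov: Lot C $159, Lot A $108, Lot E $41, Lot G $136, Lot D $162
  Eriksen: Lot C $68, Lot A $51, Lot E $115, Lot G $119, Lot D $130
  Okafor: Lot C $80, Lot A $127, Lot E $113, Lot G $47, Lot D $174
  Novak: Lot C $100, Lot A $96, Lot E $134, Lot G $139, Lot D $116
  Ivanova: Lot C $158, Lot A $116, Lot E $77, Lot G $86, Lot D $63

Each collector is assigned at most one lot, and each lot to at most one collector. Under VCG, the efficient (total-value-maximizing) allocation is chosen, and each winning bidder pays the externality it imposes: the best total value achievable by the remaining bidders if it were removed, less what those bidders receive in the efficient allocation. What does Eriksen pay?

Eriksen pays $14.

Efficient allocation: Petrov→Lot C ($159), Eriksen→Lot E ($115), Okafor→Lot D ($174), Novak→Lot G ($139), Ivanova→Lot A ($116); total welfare W = $703.
Eriksen receives Lot E at value $115, so the others get W − 115 = $588.
Without Eriksen: best allocation of the remaining 4 bidders over all 5 lots is Petrov→Lot G ($136), Okafor→Lot D ($174), Novak→Lot E ($134), Ivanova→Lot C ($158), total $602.
VCG payment = (others' best without Eriksen) − (others' welfare with Eriksen) = 602 − 588 = $14.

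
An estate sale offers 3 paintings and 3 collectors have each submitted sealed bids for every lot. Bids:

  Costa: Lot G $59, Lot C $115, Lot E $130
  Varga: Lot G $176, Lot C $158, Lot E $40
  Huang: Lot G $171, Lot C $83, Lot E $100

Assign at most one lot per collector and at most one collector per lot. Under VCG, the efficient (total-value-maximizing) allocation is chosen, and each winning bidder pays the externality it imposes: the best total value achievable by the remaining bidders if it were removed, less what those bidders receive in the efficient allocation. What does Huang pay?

Efficient allocation: Costa→Lot E ($130), Varga→Lot C ($158), Huang→Lot G ($171); total welfare W = $459.
Huang receives Lot G at value $171, so the others get W − 171 = $288.
Without Huang: best allocation of the remaining 2 bidders over all 3 lots is Costa→Lot E ($130), Varga→Lot G ($176), total $306.
VCG payment = (others' best without Huang) − (others' welfare with Huang) = 306 − 288 = $18.

Huang pays $18.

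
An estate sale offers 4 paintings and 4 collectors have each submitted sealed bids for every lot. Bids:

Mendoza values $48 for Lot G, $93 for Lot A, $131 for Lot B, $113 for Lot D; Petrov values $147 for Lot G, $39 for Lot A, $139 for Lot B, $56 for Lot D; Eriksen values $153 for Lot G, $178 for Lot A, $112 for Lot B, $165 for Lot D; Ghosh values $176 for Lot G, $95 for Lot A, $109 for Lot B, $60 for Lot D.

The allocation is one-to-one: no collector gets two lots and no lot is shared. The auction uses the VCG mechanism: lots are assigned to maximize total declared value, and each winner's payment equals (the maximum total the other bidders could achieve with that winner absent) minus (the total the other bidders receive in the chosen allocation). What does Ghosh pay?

Efficient allocation: Mendoza→Lot D ($113), Petrov→Lot B ($139), Eriksen→Lot A ($178), Ghosh→Lot G ($176); total welfare W = $606.
Ghosh receives Lot G at value $176, so the others get W − 176 = $430.
Without Ghosh: best allocation of the remaining 3 bidders over all 4 lots is Mendoza→Lot B ($131), Petrov→Lot G ($147), Eriksen→Lot A ($178), total $456.
VCG payment = (others' best without Ghosh) − (others' welfare with Ghosh) = 456 − 430 = $26.

Ghosh pays $26.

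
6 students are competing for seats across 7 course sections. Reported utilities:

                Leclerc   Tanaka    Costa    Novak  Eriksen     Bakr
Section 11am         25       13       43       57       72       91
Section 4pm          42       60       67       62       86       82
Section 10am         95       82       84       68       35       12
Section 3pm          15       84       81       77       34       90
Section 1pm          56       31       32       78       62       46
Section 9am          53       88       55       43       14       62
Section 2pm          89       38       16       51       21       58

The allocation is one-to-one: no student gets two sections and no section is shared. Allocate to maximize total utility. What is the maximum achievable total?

Optimal: Leclerc→Section 10am (95 points), Tanaka→Section 9am (88 points), Costa→Section 3pm (81 points), Novak→Section 1pm (78 points), Eriksen→Section 4pm (86 points), Bakr→Section 11am (91 points) — total 95+88+81+78+86+91 = 519 points.
Column-greedy (each section in turn goes to its best remaining student) gives 489 points, worse by 30.
Every other assignment is strictly worse.

Max total: 519 points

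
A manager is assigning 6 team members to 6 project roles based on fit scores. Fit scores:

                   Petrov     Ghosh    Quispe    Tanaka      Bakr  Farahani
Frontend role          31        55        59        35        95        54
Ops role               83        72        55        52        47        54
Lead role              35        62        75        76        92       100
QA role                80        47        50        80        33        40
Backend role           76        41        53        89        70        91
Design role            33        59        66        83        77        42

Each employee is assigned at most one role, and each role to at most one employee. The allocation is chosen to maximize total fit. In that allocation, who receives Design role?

This is a one-to-one assignment (maximum-weight bipartite matching).
Optimal: Petrov→QA role (80 pts), Ghosh→Ops role (72 pts), Quispe→Design role (66 pts), Tanaka→Backend role (89 pts), Bakr→Frontend role (95 pts), Farahani→Lead role (100 pts) — total 80+72+66+89+95+100 = 502 pts.
Column-greedy (each role in turn goes to its best remaining employee) gives 470 pts, worse by 32.
Every other assignment is strictly worse.
Quispe's own top role is Lead role (75 pts), but forcing Quispe→Lead role and reassigning the rest optimally gives only 496 pts — worse by 6.

Quispe receives Design role.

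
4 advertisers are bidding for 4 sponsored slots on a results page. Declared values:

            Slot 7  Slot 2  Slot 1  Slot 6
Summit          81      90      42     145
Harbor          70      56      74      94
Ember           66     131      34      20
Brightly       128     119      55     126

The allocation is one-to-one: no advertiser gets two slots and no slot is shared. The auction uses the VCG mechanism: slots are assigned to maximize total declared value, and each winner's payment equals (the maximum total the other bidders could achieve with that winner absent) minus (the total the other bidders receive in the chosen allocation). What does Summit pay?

Efficient allocation: Summit→Slot 6 ($145), Harbor→Slot 1 ($74), Ember→Slot 2 ($131), Brightly→Slot 7 ($128); total welfare W = $478.
Summit receives Slot 6 at value $145, so the others get W − 145 = $333.
Without Summit: best allocation of the remaining 3 bidders over all 4 slots is Harbor→Slot 6 ($94), Ember→Slot 2 ($131), Brightly→Slot 7 ($128), total $353.
VCG payment = (others' best without Summit) − (others' welfare with Summit) = 353 − 333 = $20.

Summit pays $20.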